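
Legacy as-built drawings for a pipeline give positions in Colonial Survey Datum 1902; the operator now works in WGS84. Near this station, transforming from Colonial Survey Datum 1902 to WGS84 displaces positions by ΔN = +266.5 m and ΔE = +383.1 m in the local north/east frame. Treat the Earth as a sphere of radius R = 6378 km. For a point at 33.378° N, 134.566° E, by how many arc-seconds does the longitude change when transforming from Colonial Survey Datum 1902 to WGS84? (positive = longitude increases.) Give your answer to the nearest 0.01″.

At latitude 33.378°, cos φ = 0.835059.
One radian of longitude at latitude φ spans R cos φ, so Δλ = ΔE / (R cos φ) = 383.1 / (6378000 × 0.835059) = 7.1930e-05 rad = 14.837″.

Δλ = 14.84″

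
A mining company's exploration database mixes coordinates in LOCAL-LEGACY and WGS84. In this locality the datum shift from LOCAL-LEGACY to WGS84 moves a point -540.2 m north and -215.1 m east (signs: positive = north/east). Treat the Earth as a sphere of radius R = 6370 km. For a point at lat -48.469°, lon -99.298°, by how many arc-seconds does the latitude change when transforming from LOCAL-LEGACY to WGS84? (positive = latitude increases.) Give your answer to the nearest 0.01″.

Δφ = -17.49″

On a sphere of radius R, 1 rad of latitude = R, so Δφ = ΔN / R = -540.2 / 6370000 = -8.4804e-05 rad = -17.492″.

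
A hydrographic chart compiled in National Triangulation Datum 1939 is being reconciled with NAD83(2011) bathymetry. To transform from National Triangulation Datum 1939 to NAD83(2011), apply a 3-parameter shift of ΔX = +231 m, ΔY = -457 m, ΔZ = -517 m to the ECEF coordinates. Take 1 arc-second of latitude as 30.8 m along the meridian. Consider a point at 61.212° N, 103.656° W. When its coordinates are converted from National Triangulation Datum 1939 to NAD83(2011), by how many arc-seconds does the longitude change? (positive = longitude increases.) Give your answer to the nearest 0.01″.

Δλ = 22.41″

sin φ = 0.876408, cos φ = 0.481570, sin λ = -0.971731, cos λ = -0.236092.
East component: ΔE = −sin λ·ΔX + cos λ·ΔY = −(-0.971731)(231) + (-0.236092)(-457) = 332.36 m.
1° of latitude spans 3600 × 30.80 = 110880 m; at latitude φ, 1° of longitude spans that × cos φ = 53396.5 m, so Δλ = 332.36 / 53396.5 × 3600 = 22.408″.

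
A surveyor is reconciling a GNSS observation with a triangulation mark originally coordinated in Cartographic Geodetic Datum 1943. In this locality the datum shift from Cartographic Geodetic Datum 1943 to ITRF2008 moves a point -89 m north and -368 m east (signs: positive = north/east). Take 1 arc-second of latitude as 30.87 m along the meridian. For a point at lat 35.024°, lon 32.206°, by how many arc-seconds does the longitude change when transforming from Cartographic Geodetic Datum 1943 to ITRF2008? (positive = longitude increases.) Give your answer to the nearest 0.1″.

Δλ = -14.6″

At latitude 35.024°, cos φ = 0.818912.
1″ of longitude at this latitude = 30.87 × cos φ = 25.2798 m, so Δλ = -368.0 / 25.2798 = -14.557″.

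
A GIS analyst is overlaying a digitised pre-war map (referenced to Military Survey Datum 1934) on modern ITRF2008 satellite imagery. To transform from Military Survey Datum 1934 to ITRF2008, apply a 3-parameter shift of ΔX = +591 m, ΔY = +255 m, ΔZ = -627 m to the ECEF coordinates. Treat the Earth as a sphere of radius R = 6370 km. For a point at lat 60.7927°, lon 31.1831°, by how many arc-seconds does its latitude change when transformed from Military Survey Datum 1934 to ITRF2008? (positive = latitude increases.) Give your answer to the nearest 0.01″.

Δφ = -27.93″

sin φ = 0.872860, cos φ = 0.487971, sin λ = 0.517775, cos λ = 0.855517.
North component: ΔN = −sin φ cos λ·ΔX − sin φ sin λ·ΔY + cos φ·ΔZ = −(0.872860)(0.855517)(591) − (0.872860)(0.517775)(255) + (0.487971)(-627) = -862.53 m.
1° of latitude spans πR/180 = 111177 m, so Δφ = -862.53 / 111177 × 3600 = -27.929″.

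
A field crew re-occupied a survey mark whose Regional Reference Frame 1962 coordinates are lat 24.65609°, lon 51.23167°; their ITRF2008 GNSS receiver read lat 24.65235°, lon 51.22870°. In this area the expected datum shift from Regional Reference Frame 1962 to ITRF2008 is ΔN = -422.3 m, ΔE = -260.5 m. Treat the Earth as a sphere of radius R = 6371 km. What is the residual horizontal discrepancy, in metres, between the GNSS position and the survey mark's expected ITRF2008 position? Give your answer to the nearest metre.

Observed coordinate differences: Δφ = -0.00374°, Δλ = -0.00297°.
Converting to metres (1° lat = 111195 m, cos φ = 0.908828): observed ΔN = -415.9 m, observed ΔE = -300.1 m.
Subtracting the expected shift leaves a residual of -415.9 − (-422.3) = 6.4 m north and -300.1 − (-260.5) = -39.6 m east.
Residual distance = √(6.4² + (-39.6)²) = 40.2 m.

40 m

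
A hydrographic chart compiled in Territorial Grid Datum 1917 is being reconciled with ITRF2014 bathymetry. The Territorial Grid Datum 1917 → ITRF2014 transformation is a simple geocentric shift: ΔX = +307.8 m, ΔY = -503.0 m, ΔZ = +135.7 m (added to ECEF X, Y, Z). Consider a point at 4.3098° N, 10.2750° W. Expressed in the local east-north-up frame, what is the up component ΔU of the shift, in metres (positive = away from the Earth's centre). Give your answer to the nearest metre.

ΔU = 402 m

The local up (radial) axis is (cos φ cos λ, cos φ sin λ, sin φ), giving ΔU = 302.007 + 89.468 + 10.198 = 401.67 m.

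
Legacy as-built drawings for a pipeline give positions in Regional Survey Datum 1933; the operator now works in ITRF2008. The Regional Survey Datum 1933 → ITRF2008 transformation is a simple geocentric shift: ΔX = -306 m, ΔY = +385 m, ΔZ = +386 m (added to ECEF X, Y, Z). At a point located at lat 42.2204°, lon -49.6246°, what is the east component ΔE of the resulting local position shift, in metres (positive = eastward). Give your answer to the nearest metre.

The local east axis at (φ, λ) is (−sin λ, cos λ, 0), so ΔE = −sin(-49.6246°)·(-306) + cos(-49.6246°)·385 = 16.28 m.

ΔE = 16 m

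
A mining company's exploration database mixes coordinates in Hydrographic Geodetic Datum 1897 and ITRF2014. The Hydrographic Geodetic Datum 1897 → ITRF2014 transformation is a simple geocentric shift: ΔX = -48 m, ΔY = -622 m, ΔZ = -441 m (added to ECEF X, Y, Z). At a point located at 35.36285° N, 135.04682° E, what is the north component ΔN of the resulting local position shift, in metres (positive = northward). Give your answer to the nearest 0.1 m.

The local north axis is (−sin φ cos λ, −sin φ sin λ, cos φ), giving ΔN = -19.660 + 254.339 − 359.637 = -124.96 m.

ΔN = -125.0 m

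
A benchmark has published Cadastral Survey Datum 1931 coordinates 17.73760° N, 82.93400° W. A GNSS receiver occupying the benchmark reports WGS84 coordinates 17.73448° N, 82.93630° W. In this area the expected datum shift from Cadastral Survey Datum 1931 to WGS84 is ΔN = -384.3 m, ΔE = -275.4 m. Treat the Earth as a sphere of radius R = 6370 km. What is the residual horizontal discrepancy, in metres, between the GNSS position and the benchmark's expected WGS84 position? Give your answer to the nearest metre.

49 m

Observed coordinate differences: Δφ = -0.00312°, Δλ = -0.00230°.
Converting to metres (1° lat = 111177 m, cos φ = 0.952462): observed ΔN = -346.9 m, observed ΔE = -243.6 m.
Subtracting the expected shift leaves a residual of -346.9 − (-384.3) = 37.4 m north and -243.6 − (-275.4) = 31.8 m east.
Residual distance = √(37.4² + 31.8²) = 49.1 m.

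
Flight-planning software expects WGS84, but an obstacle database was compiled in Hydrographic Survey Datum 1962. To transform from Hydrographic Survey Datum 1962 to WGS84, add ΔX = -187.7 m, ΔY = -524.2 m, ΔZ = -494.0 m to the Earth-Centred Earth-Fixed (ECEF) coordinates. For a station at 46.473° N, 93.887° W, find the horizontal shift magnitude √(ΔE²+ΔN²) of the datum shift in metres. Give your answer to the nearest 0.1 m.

The local east axis at (φ, λ) is (−sin λ, cos λ, 0), so ΔE = −sin(-93.887°)·(-187.7) + cos(-93.887°)·(-524.2) = -151.73 m.
The local north axis is (−sin φ cos λ, −sin φ sin λ, cos φ), giving ΔN = -9.226 − 379.197 − 340.216 = -728.64 m.
Horizontal magnitude = √(ΔE² + ΔN²) = √((-151.73)² + (-728.64)²) = 744.27 m.

744.3 m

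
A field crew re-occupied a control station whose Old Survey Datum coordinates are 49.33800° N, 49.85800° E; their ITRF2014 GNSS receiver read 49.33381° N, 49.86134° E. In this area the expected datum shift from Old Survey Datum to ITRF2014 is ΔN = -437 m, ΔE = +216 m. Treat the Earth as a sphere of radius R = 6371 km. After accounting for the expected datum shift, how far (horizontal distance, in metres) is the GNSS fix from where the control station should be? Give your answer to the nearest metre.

39 m

Observed coordinate differences: Δφ = -0.00419°, Δλ = +0.00334°.
Converting to metres (1° lat = 111195 m, cos φ = 0.651595): observed ΔN = -465.9 m, observed ΔE = 242.0 m.
Subtracting the expected shift leaves a residual of -465.9 − (-437) = -28.9 m north and 242.0 − (216) = 26.0 m east.
Residual distance = √((-28.9)² + 26.0²) = 38.9 m.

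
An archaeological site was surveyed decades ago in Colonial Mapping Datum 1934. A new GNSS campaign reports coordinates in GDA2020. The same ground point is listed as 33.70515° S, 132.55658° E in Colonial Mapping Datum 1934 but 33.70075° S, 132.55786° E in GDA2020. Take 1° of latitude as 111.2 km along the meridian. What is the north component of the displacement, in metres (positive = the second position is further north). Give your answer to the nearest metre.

ΔN = 489 m

Δφ = -33.70075° − -33.70515° = +0.00440°; Δλ = 132.55786° − 132.55658° = +0.00128°.
ΔN = Δφ × 111200 = 489.3 m; ΔE = Δλ × 111200 × cos(-33.70515°) = +0.00128 × 111200 × 0.831904 = 118.4 m.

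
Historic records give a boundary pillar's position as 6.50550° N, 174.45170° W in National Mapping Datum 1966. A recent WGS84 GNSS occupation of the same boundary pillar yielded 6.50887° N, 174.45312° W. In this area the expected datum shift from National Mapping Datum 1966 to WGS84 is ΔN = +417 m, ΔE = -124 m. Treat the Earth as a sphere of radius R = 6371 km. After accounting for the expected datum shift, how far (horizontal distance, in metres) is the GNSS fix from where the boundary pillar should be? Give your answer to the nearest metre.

54 m

Observed coordinate differences: Δφ = +0.00337°, Δλ = -0.00142°.
Converting to metres (1° lat = 111195 m, cos φ = 0.993561): observed ΔN = 374.7 m, observed ΔE = -156.9 m.
Subtracting the expected shift leaves a residual of 374.7 − (417) = -42.3 m north and -156.9 − (-124) = -32.9 m east.
Residual distance = √((-42.3)² + (-32.9)²) = 53.6 m.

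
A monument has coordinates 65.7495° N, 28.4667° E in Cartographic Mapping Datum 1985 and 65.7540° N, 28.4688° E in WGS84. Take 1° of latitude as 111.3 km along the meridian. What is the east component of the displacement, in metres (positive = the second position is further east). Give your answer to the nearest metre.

ΔE = 96 m

Δφ = 65.7540° − 65.7495° = +0.0045°; Δλ = 28.4688° − 28.4667° = +0.0021°.
ΔN = Δφ × 111300 = 500.9 m; ΔE = Δλ × 111300 × cos(65.7495°) = +0.0021 × 111300 × 0.410727 = 96.0 m.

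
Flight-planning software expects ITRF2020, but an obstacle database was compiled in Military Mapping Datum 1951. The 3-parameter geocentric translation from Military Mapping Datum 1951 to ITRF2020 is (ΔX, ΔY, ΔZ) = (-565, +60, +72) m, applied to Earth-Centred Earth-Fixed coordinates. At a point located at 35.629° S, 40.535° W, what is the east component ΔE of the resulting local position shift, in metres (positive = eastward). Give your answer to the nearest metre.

The local east axis at (φ, λ) is (−sin λ, cos λ, 0), so ΔE = −sin(-40.535°)·(-565) + cos(-40.535°)·60 = -321.60 m.

ΔE = -322 m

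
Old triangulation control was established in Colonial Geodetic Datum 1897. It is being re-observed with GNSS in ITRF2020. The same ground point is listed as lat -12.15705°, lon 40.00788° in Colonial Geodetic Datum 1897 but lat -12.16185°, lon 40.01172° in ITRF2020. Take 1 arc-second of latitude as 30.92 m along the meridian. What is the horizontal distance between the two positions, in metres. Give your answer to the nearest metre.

678 m

Δφ = -12.16185° − -12.15705° = -0.00480°; Δλ = 40.01172° − 40.00788° = +0.00384°.
1° of latitude = 3600 × 30.92 = 111312 m.
ΔN = Δφ × 111312 = -534.3 m; ΔE = Δλ × 111312 × cos(-12.15705°) = +0.00384 × 111312 × 0.977574 = 417.9 m.
Distance = √(ΔE² + ΔN²) = √(417.9² + (-534.3)²) = 678.3 m.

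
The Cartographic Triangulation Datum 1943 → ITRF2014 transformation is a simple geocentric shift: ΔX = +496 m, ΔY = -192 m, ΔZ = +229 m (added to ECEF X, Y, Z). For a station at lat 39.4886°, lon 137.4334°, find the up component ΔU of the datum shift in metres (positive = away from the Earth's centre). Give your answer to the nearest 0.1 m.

ΔU = -236.5 m

The local up (radial) axis is (cos φ cos λ, cos φ sin λ, sin φ), giving ΔU = -281.921 − 100.233 + 145.627 = -236.53 m.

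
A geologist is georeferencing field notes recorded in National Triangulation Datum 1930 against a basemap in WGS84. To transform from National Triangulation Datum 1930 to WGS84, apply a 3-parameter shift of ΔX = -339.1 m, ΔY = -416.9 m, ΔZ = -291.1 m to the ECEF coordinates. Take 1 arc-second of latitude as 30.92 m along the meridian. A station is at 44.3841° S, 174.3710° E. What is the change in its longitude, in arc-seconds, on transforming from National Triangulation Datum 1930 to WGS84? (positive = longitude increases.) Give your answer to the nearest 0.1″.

sin φ = -0.699465, cos φ = 0.714667, sin λ = 0.098087, cos λ = -0.995178.
East component: ΔE = −sin λ·ΔX + cos λ·ΔY = −(0.098087)(-339.1) + (-0.995178)(-416.9) = 448.15 m.
1° of latitude spans 3600 × 30.92 = 111312 m; at latitude φ, 1° of longitude spans that × cos φ = 79551.0 m, so Δλ = 448.15 / 79551.0 × 3600 = 20.281″.

Δλ = 20.3″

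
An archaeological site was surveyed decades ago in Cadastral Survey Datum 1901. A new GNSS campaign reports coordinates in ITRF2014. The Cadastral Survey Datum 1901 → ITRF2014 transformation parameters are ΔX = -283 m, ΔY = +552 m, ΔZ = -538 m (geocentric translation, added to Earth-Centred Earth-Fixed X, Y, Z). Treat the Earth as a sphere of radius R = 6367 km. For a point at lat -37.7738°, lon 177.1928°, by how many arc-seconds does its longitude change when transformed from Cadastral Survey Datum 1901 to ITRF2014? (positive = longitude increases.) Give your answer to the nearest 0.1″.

sin φ = -0.612546, cos φ = 0.790435, sin λ = 0.048975, cos λ = -0.998800.
East component: ΔE = −sin λ·ΔX + cos λ·ΔY = −(0.048975)(-283) + (-0.998800)(552) = -537.48 m.
1° of latitude spans πR/180 = 111125 m; at latitude φ, 1° of longitude spans that × cos φ = 87837.2 m, so Δλ = -537.48 / 87837.2 × 3600 = -22.028″.

Δλ = -22.0″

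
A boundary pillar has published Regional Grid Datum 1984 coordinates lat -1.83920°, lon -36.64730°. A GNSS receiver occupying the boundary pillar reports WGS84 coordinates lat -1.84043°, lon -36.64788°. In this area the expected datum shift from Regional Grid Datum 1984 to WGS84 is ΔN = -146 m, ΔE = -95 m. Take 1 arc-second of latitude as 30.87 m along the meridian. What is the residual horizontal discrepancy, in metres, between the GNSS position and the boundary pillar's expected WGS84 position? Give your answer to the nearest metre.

32 m

Observed coordinate differences: Δφ = -0.00123°, Δλ = -0.00058°.
Converting to metres (1° lat = 111132 m, cos φ = 0.999485): observed ΔN = -136.7 m, observed ΔE = -64.4 m.
Subtracting the expected shift leaves a residual of -136.7 − (-146) = 9.3 m north and -64.4 − (-95) = 30.6 m east.
Residual distance = √(9.3² + 30.6²) = 32.0 m.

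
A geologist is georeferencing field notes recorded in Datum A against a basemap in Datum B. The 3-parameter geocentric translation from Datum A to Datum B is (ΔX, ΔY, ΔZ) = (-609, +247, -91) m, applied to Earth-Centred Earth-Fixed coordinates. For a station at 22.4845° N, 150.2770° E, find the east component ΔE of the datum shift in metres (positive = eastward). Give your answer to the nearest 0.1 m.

ΔE = 87.4 m

The local east axis at (φ, λ) is (−sin λ, cos λ, 0), so ΔE = −sin(150.2770°)·(-609) + cos(150.2770°)·247 = 87.44 m.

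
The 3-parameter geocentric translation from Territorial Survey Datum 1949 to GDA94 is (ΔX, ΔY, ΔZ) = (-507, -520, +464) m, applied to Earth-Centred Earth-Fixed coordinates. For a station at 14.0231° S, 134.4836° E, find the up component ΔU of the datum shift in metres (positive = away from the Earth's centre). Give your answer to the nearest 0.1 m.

At φ = -14.0231°, λ = 134.4836°: sin φ = -0.242313, cos φ = 0.970198, sin λ = 0.713451, cos λ = -0.700705.
ΔU = cos φ cos λ·ΔX + cos φ sin λ·ΔY + sin φ·ΔZ = (0.970198)(-0.700705)(-507) + (0.970198)(0.713451)(-520) + (-0.242313)(464) = -127.70 m.

ΔU = -127.7 m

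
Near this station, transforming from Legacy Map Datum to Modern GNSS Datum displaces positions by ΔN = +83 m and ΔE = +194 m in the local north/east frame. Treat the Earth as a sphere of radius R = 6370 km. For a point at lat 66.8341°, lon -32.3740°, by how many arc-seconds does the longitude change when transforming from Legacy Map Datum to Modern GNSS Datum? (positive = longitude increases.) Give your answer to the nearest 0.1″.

Δλ = 16.0″

At latitude 66.8341°, cos φ = 0.393395.
One radian of longitude at latitude φ spans R cos φ, so Δλ = ΔE / (R cos φ) = 194.0 / (6370000 × 0.393395) = 7.7417e-05 rad = 15.968″.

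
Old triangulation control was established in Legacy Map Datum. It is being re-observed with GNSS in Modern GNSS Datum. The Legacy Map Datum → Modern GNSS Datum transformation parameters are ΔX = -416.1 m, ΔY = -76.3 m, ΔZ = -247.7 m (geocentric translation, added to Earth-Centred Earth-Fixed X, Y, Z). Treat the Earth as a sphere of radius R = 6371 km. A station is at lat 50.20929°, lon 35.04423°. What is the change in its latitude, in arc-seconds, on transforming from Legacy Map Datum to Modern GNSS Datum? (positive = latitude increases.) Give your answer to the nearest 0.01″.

Δφ = 4.43″

sin φ = 0.768387, cos φ = 0.639985, sin λ = 0.574209, cos λ = 0.818709.
North component: ΔN = −sin φ cos λ·ΔX − sin φ sin λ·ΔY + cos φ·ΔZ = −(0.768387)(0.818709)(-416.1) − (0.768387)(0.574209)(-76.3) + (0.639985)(-247.7) = 136.90 m.
1° of latitude spans πR/180 = 111195 m, so Δφ = 136.90 / 111195 × 3600 = 4.432″.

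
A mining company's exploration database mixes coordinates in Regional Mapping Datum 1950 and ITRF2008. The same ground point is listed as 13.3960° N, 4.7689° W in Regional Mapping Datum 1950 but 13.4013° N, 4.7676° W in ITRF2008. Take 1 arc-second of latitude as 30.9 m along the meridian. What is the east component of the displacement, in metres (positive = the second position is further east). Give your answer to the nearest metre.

Δφ = 13.4013° − 13.3960° = +0.0053°; Δλ = -4.7676° − -4.7689° = +0.0013°.
1° of latitude = 3600 × 30.90 = 111240 m.
ΔN = Δφ × 111240 = 589.6 m; ΔE = Δλ × 111240 × cos(13.3960°) = +0.0013 × 111240 × 0.972792 = 140.7 m.

ΔE = 141 m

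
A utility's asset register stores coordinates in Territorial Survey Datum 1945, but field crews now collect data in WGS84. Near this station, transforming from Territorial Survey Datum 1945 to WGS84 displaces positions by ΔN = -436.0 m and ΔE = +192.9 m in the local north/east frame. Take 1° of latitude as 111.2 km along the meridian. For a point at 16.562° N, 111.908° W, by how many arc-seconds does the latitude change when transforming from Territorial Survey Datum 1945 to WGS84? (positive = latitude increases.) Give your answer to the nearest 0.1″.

Δφ = -14.1″

1° of latitude = 111.2 km, so Δφ = -436.0 / 111200 = -0.0039209° = -14.115″.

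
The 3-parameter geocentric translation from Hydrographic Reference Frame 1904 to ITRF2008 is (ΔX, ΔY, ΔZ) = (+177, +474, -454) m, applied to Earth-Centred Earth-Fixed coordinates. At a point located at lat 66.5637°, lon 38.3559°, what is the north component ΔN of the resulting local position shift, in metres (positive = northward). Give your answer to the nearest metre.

ΔN = -578 m

The local north axis is (−sin φ cos λ, −sin φ sin λ, cos φ), giving ΔN = -127.348 − 269.872 − 180.569 = -577.79 m.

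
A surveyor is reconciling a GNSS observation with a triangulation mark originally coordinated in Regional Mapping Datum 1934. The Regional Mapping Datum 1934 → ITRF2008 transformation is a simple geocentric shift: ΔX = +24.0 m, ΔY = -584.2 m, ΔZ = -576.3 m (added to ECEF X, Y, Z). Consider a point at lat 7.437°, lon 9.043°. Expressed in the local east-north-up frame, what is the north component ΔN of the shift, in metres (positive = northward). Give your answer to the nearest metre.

ΔN = -563 m

At φ = 7.437°, λ = 9.043°: sin φ = 0.129436, cos φ = 0.991588, sin λ = 0.157176, cos λ = 0.987571.
ΔN = −sin φ cos λ·ΔX − sin φ sin λ·ΔY + cos φ·ΔZ = −(0.129436)(0.987571)(24.0) − (0.129436)(0.157176)(-584.2) + (0.991588)(-576.3) = -562.63 m.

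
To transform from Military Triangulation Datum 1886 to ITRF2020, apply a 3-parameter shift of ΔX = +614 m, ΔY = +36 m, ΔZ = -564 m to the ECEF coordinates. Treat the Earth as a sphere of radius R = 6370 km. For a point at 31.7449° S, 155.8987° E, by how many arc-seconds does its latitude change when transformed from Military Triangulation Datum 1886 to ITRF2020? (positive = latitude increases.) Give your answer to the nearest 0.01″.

Δφ = -24.83″

sin φ = -0.526138, cos φ = 0.850399, sin λ = 0.408351, cos λ = -0.912825.
North component: ΔN = −sin φ cos λ·ΔX − sin φ sin λ·ΔY + cos φ·ΔZ = −(-0.526138)(-0.912825)(614) − (-0.526138)(0.408351)(36) + (0.850399)(-564) = -766.78 m.
1° of latitude spans πR/180 = 111177 m, so Δφ = -766.78 / 111177 × 3600 = -24.829″.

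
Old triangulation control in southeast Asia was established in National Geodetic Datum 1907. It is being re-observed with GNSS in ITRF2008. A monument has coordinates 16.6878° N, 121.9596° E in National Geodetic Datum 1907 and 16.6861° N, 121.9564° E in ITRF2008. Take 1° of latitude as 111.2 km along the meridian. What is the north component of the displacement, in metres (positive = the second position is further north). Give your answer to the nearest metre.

ΔN = -189 m

Δφ = 16.6861° − 16.6878° = -0.0017°; Δλ = 121.9564° − 121.9596° = -0.0032°.
ΔN = Δφ × 111200 = -189.0 m; ΔE = Δλ × 111200 × cos(16.6878°) = -0.0032 × 111200 × 0.957884 = -340.9 m.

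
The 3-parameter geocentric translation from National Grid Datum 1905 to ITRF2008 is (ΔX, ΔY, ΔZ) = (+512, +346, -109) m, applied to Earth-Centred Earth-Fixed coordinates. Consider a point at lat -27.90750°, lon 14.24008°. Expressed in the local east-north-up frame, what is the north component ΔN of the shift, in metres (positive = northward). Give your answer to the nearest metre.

The local north axis is (−sin φ cos λ, −sin φ sin λ, cos φ), giving ΔN = 232.276 + 39.836 − 96.324 = 175.79 m.

ΔN = 176 m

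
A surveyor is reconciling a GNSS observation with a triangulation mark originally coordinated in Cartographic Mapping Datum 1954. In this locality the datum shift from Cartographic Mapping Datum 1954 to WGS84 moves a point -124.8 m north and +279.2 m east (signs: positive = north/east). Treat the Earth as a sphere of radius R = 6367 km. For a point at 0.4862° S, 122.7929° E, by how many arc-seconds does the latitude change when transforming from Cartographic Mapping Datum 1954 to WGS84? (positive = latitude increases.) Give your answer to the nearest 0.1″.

Δφ = -4.0″

On a sphere of radius R, 1 rad of latitude = R, so Δφ = ΔN / R = -124.8 / 6367000 = -1.9601e-05 rad = -4.043″.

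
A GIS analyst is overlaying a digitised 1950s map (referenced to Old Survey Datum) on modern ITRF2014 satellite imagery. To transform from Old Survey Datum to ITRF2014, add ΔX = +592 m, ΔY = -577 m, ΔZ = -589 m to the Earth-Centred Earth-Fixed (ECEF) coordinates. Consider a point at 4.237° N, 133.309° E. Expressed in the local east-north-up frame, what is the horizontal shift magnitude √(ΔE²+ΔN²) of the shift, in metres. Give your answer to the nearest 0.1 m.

The local east axis at (φ, λ) is (−sin λ, cos λ, 0), so ΔE = −sin(133.309°)·592 + cos(133.309°)·(-577) = -34.99 m.
The local north axis is (−sin φ cos λ, −sin φ sin λ, cos φ), giving ΔN = 30.002 + 31.020 − 587.390 = -526.37 m.
Horizontal magnitude = √(ΔE² + ΔN²) = √((-34.99)² + (-526.37)²) = 527.53 m.

527.5 m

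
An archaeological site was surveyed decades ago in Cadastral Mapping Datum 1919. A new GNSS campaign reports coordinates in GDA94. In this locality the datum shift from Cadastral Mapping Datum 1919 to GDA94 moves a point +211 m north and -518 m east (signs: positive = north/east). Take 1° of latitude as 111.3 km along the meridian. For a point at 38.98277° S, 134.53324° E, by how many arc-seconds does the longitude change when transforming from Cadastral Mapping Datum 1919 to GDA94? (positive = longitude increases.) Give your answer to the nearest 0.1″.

Δλ = -21.6″

At latitude -38.98277°, cos φ = 0.777335.
1° of longitude at this latitude = 111.3 × cos φ = 86.52 km, so Δλ = -518.0 / 86517.4 = -0.0059872° = -21.554″.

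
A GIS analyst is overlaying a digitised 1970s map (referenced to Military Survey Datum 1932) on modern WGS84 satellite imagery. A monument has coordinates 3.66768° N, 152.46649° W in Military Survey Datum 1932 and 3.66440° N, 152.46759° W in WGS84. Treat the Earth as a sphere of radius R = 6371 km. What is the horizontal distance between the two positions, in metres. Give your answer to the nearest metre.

385 m

Δφ = 3.66440° − 3.66768° = -0.00328°; Δλ = -152.46759° − -152.46649° = -0.00110°.
1° along a meridian = πR/180 = 111195 m.
ΔN = Δφ × 111195 = -364.7 m; ΔE = Δλ × 111195 × cos(3.66768°) = -0.00110 × 111195 × 0.997952 = -122.1 m.
Distance = √(ΔE² + ΔN²) = √((-122.1)² + (-364.7)²) = 384.6 m.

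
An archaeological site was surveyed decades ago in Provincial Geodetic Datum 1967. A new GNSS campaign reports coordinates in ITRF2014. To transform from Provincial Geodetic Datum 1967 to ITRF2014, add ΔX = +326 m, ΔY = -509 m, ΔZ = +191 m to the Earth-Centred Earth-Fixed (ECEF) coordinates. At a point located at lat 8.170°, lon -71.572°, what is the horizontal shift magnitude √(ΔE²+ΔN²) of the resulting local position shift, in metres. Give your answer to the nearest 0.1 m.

182.2 m

At φ = 8.170°, λ = -71.572°: sin φ = 0.142111, cos φ = 0.989851, sin λ = -0.948722, cos λ = 0.316113.
ΔE = −sin λ·ΔX + cos λ·ΔY = −(-0.948722)·(326) + (0.316113)·(-509) = 148.38 m.
ΔN = −sin φ cos λ·ΔX − sin φ sin λ·ΔY + cos φ·ΔZ = −(0.142111)(0.316113)(326) − (0.142111)(-0.948722)(-509) + (0.989851)(191) = 105.79 m.
Horizontal magnitude = √(ΔE² + ΔN²) = √(148.38² + 105.79²) = 182.23 m.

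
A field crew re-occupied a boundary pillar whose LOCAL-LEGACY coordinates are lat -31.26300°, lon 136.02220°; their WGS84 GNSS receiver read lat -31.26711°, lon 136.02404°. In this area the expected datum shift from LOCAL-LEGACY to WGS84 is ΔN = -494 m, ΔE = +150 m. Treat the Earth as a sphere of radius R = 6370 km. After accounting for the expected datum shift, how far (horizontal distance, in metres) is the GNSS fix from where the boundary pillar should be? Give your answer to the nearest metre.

Observed coordinate differences: Δφ = -0.00411°, Δλ = +0.00184°.
Converting to metres (1° lat = 111177 m, cos φ = 0.854794): observed ΔN = -456.9 m, observed ΔE = 174.9 m.
Subtracting the expected shift leaves a residual of -456.9 − (-494) = 37.1 m north and 174.9 − (150) = 24.9 m east.
Residual distance = √(37.1² + 24.9²) = 44.6 m.

45 m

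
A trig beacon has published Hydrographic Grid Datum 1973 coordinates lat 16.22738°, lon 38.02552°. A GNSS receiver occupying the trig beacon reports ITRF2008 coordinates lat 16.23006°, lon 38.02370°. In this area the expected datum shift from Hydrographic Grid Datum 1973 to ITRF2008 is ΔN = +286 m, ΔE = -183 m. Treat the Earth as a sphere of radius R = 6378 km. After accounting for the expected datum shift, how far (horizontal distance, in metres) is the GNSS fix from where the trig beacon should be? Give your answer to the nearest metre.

Observed coordinate differences: Δφ = +0.00268°, Δλ = -0.00182°.
Converting to metres (1° lat = 111317 m, cos φ = 0.960160): observed ΔN = 298.3 m, observed ΔE = -194.5 m.
Subtracting the expected shift leaves a residual of 298.3 − (286) = 12.3 m north and -194.5 − (-183) = -11.5 m east.
Residual distance = √(12.3² + (-11.5)²) = 16.9 m.

17 m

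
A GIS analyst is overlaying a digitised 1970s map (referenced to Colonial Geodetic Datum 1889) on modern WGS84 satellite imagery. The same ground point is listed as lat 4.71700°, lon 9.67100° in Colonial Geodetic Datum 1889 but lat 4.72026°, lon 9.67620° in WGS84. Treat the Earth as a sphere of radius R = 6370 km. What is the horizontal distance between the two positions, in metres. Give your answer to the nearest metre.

Δφ = 4.72026° − 4.71700° = +0.00326°; Δλ = 9.67620° − 9.67100° = +0.00520°.
1° along a meridian = πR/180 = 111177 m.
ΔN = Δφ × 111177 = 362.4 m; ΔE = Δλ × 111177 × cos(4.71700°) = +0.00520 × 111177 × 0.996613 = 576.2 m.
Distance = √(ΔE² + ΔN²) = √(576.2² + 362.4²) = 680.7 m.

681 m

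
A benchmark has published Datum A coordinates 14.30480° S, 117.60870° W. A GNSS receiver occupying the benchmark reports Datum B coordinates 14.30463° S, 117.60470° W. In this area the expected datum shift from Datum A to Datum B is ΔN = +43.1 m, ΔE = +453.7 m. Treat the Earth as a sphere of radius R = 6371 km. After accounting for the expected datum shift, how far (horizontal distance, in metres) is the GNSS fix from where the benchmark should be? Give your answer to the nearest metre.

33 m

Observed coordinate differences: Δφ = +0.00017°, Δλ = +0.00400°.
Converting to metres (1° lat = 111195 m, cos φ = 0.968995): observed ΔN = 18.9 m, observed ΔE = 431.0 m.
Subtracting the expected shift leaves a residual of 18.9 − (43.1) = -24.2 m north and 431.0 − (453.7) = -22.7 m east.
Residual distance = √((-24.2)² + (-22.7)²) = 33.2 m.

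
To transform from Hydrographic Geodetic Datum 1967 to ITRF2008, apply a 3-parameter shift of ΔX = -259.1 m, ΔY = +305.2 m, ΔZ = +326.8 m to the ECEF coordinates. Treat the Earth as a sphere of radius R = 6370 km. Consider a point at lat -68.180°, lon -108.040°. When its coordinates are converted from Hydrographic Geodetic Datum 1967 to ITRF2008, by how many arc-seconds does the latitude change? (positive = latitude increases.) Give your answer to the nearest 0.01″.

sin φ = -0.928356, cos φ = 0.371692, sin λ = -0.950841, cos λ = -0.309681.
North component: ΔN = −sin φ cos λ·ΔX − sin φ sin λ·ΔY + cos φ·ΔZ = −(-0.928356)(-0.309681)(-259.1) − (-0.928356)(-0.950841)(305.2) + (0.371692)(326.8) = -73.45 m.
1° of latitude spans πR/180 = 111177 m, so Δφ = -73.45 / 111177 × 3600 = -2.378″.

Δφ = -2.38″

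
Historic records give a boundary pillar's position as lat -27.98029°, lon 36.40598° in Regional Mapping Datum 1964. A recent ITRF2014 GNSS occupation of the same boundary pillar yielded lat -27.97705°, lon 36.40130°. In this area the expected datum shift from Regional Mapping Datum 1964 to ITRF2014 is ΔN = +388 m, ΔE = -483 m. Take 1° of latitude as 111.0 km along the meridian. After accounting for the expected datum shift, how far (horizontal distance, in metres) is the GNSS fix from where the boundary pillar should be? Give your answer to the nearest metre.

37 m

Observed coordinate differences: Δφ = +0.00324°, Δλ = -0.00468°.
Converting to metres (1° lat = 111000 m, cos φ = 0.883109): observed ΔN = 359.6 m, observed ΔE = -458.8 m.
Subtracting the expected shift leaves a residual of 359.6 − (388) = -28.4 m north and -458.8 − (-483) = 24.2 m east.
Residual distance = √((-28.4)² + 24.2²) = 37.3 m.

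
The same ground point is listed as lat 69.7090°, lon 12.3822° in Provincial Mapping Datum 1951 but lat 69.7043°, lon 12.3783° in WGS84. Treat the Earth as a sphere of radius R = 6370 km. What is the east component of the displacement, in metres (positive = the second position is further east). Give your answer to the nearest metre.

ΔE = -150 m

Δφ = 69.7043° − 69.7090° = -0.0047°; Δλ = 12.3783° − 12.3822° = -0.0039°.
1° along a meridian = πR/180 = 111177 m.
ΔN = Δφ × 111177 = -522.5 m; ΔE = Δλ × 111177 × cos(69.7090°) = -0.0039 × 111177 × 0.346788 = -150.4 m.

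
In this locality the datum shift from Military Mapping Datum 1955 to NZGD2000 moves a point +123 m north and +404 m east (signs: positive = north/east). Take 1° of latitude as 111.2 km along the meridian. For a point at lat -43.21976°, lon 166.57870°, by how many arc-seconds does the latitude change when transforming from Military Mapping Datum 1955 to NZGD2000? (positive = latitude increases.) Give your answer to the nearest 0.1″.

1° of latitude = 111.2 km, so Δφ = 123.0 / 111200 = 0.0011061° = 3.982″.

Δφ = 4.0″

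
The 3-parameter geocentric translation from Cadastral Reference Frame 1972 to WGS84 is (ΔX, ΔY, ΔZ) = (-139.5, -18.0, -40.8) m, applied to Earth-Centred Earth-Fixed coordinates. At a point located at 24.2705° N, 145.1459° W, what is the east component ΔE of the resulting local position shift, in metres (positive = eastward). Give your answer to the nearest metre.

ΔE = -65 m

At φ = 24.2705°, λ = -145.1459°: sin φ = 0.411045, cos φ = 0.911615, sin λ = -0.571489, cos λ = -0.820610.
ΔE = −sin λ·ΔX + cos λ·ΔY = −(-0.571489)·(-139.5) + (-0.820610)·(-18.0) = -64.95 m.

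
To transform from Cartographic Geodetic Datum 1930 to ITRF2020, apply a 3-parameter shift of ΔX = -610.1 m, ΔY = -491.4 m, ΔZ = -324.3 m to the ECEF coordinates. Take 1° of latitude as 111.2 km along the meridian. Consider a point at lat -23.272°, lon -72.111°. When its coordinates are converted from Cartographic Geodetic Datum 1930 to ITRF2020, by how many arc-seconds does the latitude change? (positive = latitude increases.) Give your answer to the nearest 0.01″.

Δφ = -6.06″

sin φ = -0.395097, cos φ = 0.918640, sin λ = -0.951653, cos λ = 0.307174.
North component: ΔN = −sin φ cos λ·ΔX − sin φ sin λ·ΔY + cos φ·ΔZ = −(-0.395097)(0.307174)(-610.1) − (-0.395097)(-0.951653)(-491.4) + (0.918640)(-324.3) = -187.19 m.
1° of latitude spans 111200 m, so Δφ = -187.19 / 111200 × 3600 = -6.060″.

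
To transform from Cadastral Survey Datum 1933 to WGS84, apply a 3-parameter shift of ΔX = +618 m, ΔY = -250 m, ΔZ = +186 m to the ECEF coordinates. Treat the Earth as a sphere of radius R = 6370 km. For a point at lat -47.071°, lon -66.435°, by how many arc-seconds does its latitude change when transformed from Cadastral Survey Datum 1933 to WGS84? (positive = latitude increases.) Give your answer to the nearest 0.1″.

sin φ = -0.732198, cos φ = 0.681092, sin λ = -0.916607, cos λ = 0.399789.
North component: ΔN = −sin φ cos λ·ΔX − sin φ sin λ·ΔY + cos φ·ΔZ = −(-0.732198)(0.399789)(618) − (-0.732198)(-0.916607)(-250) + (0.681092)(186) = 475.37 m.
1° of latitude spans πR/180 = 111177 m, so Δφ = 475.37 / 111177 × 3600 = 15.393″.

Δφ = 15.4″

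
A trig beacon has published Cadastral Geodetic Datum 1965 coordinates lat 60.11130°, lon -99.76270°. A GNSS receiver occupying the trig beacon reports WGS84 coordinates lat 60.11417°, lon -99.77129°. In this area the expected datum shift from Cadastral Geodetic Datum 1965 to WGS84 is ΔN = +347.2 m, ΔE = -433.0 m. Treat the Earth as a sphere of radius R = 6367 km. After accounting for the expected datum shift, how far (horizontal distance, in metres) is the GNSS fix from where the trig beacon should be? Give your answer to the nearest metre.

51 m

Observed coordinate differences: Δφ = +0.00287°, Δλ = -0.00859°.
Converting to metres (1° lat = 111125 m, cos φ = 0.498317): observed ΔN = 318.9 m, observed ΔE = -475.7 m.
Subtracting the expected shift leaves a residual of 318.9 − (347.2) = -28.3 m north and -475.7 − (-433.0) = -42.7 m east.
Residual distance = √((-28.3)² + (-42.7)²) = 51.2 m.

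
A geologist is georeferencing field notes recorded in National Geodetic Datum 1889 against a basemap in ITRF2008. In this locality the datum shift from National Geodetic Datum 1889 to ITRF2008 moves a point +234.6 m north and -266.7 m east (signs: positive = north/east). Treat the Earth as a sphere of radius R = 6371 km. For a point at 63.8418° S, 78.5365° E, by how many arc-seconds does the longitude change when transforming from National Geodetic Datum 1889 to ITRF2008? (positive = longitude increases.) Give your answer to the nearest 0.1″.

Δλ = -19.6″

At latitude -63.8418°, cos φ = 0.440851.
One radian of longitude at latitude φ spans R cos φ, so Δλ = ΔE / (R cos φ) = -266.7 / (6371000 × 0.440851) = -9.4956e-05 rad = -19.586″.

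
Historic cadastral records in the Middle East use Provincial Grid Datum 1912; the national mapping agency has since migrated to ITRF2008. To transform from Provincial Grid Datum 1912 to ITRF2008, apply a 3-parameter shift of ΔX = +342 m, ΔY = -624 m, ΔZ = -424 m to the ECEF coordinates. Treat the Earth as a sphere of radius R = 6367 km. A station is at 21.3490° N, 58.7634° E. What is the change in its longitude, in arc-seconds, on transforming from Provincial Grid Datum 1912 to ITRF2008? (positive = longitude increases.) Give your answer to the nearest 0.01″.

sin φ = 0.364048, cos φ = 0.931380, sin λ = 0.855033, cos λ = 0.518573.
East component: ΔE = −sin λ·ΔX + cos λ·ΔY = −(0.855033)(342) + (0.518573)(-624) = -616.01 m.
1° of latitude spans πR/180 = 111125 m; at latitude φ, 1° of longitude spans that × cos φ = 103499.7 m, so Δλ = -616.01 / 103499.7 × 3600 = -21.427″.

Δλ = -21.43″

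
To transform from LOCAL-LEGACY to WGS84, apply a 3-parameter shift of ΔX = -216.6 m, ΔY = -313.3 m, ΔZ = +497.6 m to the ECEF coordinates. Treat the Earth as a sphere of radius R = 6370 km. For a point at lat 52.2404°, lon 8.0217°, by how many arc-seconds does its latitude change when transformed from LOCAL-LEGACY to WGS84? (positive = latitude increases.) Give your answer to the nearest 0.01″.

sin φ = 0.790587, cos φ = 0.612350, sin λ = 0.139548, cos λ = 0.990215.
North component: ΔN = −sin φ cos λ·ΔX − sin φ sin λ·ΔY + cos φ·ΔZ = −(0.790587)(0.990215)(-216.6) − (0.790587)(0.139548)(-313.3) + (0.612350)(497.6) = 508.84 m.
1° of latitude spans πR/180 = 111177 m, so Δφ = 508.84 / 111177 × 3600 = 16.476″.

Δφ = 16.48″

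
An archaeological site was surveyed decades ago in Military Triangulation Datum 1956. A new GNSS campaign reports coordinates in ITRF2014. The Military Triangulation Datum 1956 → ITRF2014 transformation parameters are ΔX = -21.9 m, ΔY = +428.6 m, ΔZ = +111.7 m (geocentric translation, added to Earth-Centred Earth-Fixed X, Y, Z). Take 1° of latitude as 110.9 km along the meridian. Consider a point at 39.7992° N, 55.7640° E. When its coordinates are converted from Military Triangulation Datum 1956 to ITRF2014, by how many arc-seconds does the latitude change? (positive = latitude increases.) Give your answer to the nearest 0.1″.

sin φ = 0.640099, cos φ = 0.768292, sin λ = 0.826727, cos λ = 0.562603.
North component: ΔN = −sin φ cos λ·ΔX − sin φ sin λ·ΔY + cos φ·ΔZ = −(0.640099)(0.562603)(-21.9) − (0.640099)(0.826727)(428.6) + (0.768292)(111.7) = -133.10 m.
1° of latitude spans 110900 m, so Δφ = -133.10 / 110900 × 3600 = -4.321″.

Δφ = -4.3″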